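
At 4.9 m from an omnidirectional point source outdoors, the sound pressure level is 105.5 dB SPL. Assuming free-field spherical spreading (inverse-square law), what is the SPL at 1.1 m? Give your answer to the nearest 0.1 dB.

Free-field point source: level drops by 20·log₁₀ of the distance ratio.
ΔL = −20·log₁₀(1.1/4.9) = 12.98 dB, so L₂ = 105.5 + (12.98) = 118.5 dB SPL.

118.5 dB SPL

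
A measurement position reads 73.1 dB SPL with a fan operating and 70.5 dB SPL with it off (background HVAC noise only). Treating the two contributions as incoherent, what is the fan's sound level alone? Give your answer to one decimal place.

Remove the background by subtracting linear intensities:
L_src = 10·log₁₀(10^(73.1/10) − 10^(70.5/10)) = 10·log₁₀(9197000) = 69.6 dB SPL.

69.6 dB SPL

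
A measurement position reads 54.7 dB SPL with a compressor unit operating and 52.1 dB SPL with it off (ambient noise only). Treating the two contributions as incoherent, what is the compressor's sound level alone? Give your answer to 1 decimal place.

Background correction is a power subtraction:
L_src = 10·log₁₀(10^(54.7/10) − 10^(52.1/10)) = 10·log₁₀(132900) = 51.2 dB SPL.

51.2 dB SPL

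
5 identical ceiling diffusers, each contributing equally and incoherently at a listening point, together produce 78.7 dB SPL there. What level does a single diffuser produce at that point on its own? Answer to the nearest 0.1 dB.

5 equal incoherent sources add 10·log₁₀(5) = 6.99 dB over one source.
L_one = 78.7 − 6.99 = 71.7 dB SPL.

71.7 dB SPL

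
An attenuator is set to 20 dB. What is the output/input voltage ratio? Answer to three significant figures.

0.100

Voltage ratio = 10^(dB/20).
10^(-20/20) = 10^(-1.000) = 0.100.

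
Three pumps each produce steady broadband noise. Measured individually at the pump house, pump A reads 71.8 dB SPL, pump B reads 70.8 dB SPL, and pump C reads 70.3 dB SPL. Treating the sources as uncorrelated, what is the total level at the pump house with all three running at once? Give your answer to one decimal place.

Incoherent sources sum as intensities:
L_total = 10·log₁₀(10^(71.8/10) + 10^(70.8/10) + 10^(70.3/10)) = 10·log₁₀(37870000) = 75.8 dB SPL.

75.8 dB SPL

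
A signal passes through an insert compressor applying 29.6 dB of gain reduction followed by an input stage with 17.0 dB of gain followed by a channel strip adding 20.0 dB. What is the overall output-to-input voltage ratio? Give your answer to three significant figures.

Net gain = (−29.6) + 17.0 + 20.0 = 7.4 dB.
Voltage ratio = 10^(7.4/20) = 2.34.

2.34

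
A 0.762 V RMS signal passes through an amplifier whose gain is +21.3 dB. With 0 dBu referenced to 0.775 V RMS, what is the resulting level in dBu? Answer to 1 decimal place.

+21.2 dBu

Input level: 20·log₁₀(0.762/0.775) = -0.15 dBu.
Output: -0.15 + 21.3 = +21.2 dBu.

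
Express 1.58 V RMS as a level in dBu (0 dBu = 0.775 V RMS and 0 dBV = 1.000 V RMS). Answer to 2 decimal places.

dBu = 20·log₁₀(V / 0.775 V).
20·log₁₀(1.58/0.775) = +6.19 dBu.

+6.19 dBu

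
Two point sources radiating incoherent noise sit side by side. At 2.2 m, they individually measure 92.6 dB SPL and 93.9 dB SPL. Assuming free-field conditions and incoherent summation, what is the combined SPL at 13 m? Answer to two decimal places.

Combined at 2.2 m: 10·log₁₀(10^(92.6/10)+10^(93.9/10)) = 96.309 dB SPL.
Then apply −20·log₁₀(13/2.2) = -15.430 dB → 80.88 dB SPL.

80.88 dB SPL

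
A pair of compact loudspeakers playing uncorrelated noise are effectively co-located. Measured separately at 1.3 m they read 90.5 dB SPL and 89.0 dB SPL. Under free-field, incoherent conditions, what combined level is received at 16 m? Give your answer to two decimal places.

71.02 dB SPL

Combined at 1.3 m: 10·log₁₀(10^(90.5/10)+10^(89.0/10)) = 92.825 dB SPL.
Then apply −20·log₁₀(16/1.3) = -21.804 dB → 71.02 dB SPL.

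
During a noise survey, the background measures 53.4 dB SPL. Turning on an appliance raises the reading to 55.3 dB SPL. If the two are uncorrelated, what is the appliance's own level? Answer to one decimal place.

Background correction is a power subtraction:
L_src = 10·log₁₀(10^(55.3/10) − 10^(53.4/10)) = 10·log₁₀(120100) = 50.8 dB SPL.

50.8 dB SPL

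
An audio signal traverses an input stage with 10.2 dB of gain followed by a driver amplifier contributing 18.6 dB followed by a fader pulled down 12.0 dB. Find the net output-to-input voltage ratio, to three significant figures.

Net gain = 10.2 + 18.6 + (−12.0) = 16.8 dB.
Voltage ratio = 10^(16.8/20) = 6.92.

6.92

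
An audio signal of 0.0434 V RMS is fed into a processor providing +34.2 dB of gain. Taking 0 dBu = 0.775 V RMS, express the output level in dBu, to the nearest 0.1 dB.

+9.2 dBu

Input level: 20·log₁₀(0.0434/0.775) = -25.04 dBu.
Output: -25.04 + 34.2 = +9.2 dBu.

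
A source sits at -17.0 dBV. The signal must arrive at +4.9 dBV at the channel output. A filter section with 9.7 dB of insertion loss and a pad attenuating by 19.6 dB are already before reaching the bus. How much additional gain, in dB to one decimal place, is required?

The required make-up gain is the shortfall in the dB sum.
G = +4.9 − (-17.0) + 9.7 + 19.6 = 51.2 dB.

51.2 dB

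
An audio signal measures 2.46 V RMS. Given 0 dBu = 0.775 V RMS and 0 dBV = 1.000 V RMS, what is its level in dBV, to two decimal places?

dBV = 20·log₁₀(V / 1.000 V).
20·log₁₀(2.46/1.000) = +7.82 dBV.

+7.82 dBV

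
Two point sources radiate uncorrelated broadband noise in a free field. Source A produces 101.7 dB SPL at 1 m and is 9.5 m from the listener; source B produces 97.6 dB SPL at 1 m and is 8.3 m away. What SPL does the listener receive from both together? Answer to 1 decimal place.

83.9 dB SPL

At the listener: L_A = 101.7 − 20·log₁₀(9.5) = 82.15 dB; L_B = 97.6 − 20·log₁₀(8.3) = 79.22 dB.
Combined: 10·log₁₀(10^(82.15/10)+10^(79.22/10)) = 83.9 dB SPL.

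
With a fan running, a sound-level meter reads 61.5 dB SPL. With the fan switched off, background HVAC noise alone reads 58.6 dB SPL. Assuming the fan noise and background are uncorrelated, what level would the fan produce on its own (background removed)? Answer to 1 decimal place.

58.4 dB SPL

Background correction is a power subtraction:
L_src = 10·log₁₀(10^(61.5/10) − 10^(58.6/10)) = 10·log₁₀(688100) = 58.4 dB SPL.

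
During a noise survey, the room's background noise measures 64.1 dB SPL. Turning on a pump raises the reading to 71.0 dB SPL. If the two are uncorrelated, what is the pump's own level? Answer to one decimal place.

Remove the background by subtracting linear intensities:
L_src = 10·log₁₀(10^(71.0/10) − 10^(64.1/10)) = 10·log₁₀(10020000) = 70.0 dB SPL.

70.0 dB SPL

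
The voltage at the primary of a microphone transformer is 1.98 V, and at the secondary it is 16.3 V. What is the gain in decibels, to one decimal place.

18.3 dB

Voltage ratio → dB uses the 20·log₁₀ form:
20·log₁₀(16.3/1.98) = 20·log₁₀(8.232) = 18.3 dB.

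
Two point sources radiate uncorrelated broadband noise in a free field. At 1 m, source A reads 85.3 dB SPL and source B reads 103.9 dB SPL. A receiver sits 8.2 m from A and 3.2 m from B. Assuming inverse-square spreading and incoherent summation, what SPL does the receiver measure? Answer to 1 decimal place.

At the listener: L_A = 85.3 − 20·log₁₀(8.2) = 67.02 dB; L_B = 103.9 − 20·log₁₀(3.2) = 93.80 dB.
Combined: 10·log₁₀(10^(67.02/10)+10^(93.80/10)) = 93.8 dB SPL.

93.8 dB SPL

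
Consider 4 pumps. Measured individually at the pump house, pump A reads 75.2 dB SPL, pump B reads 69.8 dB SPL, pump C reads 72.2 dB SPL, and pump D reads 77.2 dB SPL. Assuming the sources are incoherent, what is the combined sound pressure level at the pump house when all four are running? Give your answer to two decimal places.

Uncorrelated sources add in intensity (power), not in dB.
L_total = 10·log₁₀(10^(75.2/10) + 10^(69.8/10) + 10^(72.2/10) + 10^(77.2/10)) = 10·log₁₀(111700000) = 80.48 dB SPL.

80.48 dB SPL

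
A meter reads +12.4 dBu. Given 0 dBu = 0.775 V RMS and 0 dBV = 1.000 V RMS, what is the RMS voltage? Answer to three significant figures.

V = 0.775 V × 10^(+12.4/20).
= 0.775 × 4.169 = 3.23 V.

3.23 V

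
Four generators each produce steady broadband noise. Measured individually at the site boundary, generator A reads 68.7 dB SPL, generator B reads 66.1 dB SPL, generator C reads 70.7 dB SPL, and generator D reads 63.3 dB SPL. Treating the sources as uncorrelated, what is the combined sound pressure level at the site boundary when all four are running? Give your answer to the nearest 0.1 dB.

74.0 dB SPL

Add the sources as powers (linear), then convert back to dB:
L_total = 10·log₁₀(10^(68.7/10) + 10^(66.1/10) + 10^(70.7/10) + 10^(63.3/10)) = 10·log₁₀(25370000) = 74.0 dB SPL.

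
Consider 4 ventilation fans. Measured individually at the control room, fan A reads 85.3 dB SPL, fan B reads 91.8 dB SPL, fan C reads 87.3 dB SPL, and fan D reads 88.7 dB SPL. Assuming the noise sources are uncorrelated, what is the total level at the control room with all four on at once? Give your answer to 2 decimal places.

94.96 dB SPL

Uncorrelated sources add in intensity (power), not in dB.
L_total = 10·log₁₀(10^(85.3/10) + 10^(91.8/10) + 10^(87.3/10) + 10^(88.7/10)) = 10·log₁₀(3131000000) = 94.96 dB SPL.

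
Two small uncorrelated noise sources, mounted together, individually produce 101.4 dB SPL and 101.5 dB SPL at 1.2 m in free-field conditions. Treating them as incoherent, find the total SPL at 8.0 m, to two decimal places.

87.98 dB SPL

Combined at 1.2 m: 10·log₁₀(10^(101.4/10)+10^(101.5/10)) = 104.461 dB SPL.
Then apply −20·log₁₀(8.0/1.2) = -16.478 dB → 87.98 dB SPL.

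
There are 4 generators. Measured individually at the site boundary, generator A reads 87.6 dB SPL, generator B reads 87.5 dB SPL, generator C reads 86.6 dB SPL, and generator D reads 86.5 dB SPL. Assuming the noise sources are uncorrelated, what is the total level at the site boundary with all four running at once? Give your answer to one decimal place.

93.1 dB SPL

Incoherent sources sum as intensities:
L_total = 10·log₁₀(10^(87.6/10) + 10^(87.5/10) + 10^(86.6/10) + 10^(86.5/10)) = 10·log₁₀(2042000000) = 93.1 dB SPL.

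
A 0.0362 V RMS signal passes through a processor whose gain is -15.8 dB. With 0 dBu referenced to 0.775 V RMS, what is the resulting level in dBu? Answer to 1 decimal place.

-42.4 dBu

Input level: 20·log₁₀(0.0362/0.775) = -26.61 dBu.
Output: -26.61 − 15.8 = -42.4 dBu.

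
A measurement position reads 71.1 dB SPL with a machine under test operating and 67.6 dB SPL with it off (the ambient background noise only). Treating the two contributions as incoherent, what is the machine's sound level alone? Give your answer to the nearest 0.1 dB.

68.5 dB SPL

Remove the background by subtracting linear intensities:
L_src = 10·log₁₀(10^(71.1/10) − 10^(67.6/10)) = 10·log₁₀(7128000) = 68.5 dB SPL.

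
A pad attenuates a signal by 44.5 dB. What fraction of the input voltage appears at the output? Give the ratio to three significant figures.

0.00596

Voltage ratio = 10^(dB/20).
10^(-44.5/20) = 10^(-2.225) = 0.00596.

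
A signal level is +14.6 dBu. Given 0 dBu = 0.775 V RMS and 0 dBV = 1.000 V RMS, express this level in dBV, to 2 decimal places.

+12.39 dBV

The offset between the scales is 20·log₁₀(0.775/1.000) = −2.214 dB.
So dBV = +14.6 − 2.214 = +12.39 dBV.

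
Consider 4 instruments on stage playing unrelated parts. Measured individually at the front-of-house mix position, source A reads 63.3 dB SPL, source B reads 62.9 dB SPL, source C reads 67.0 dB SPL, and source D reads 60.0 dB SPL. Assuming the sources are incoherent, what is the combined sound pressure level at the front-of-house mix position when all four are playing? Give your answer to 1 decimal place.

Uncorrelated sources add in intensity (power), not in dB.
L_total = 10·log₁₀(10^(63.3/10) + 10^(62.9/10) + 10^(67.0/10) + 10^(60.0/10)) = 10·log₁₀(10100000) = 70.0 dB SPL.

70.0 dB SPL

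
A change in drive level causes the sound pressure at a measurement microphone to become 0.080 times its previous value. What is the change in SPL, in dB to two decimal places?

-21.94 dB

SPL change from a pressure ratio uses the 20·log₁₀ form:
20·log₁₀(0.080) = -21.94 dB.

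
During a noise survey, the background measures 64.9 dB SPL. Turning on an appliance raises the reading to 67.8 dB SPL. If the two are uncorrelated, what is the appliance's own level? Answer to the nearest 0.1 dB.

Background correction is a power subtraction:
L_src = 10·log₁₀(10^(67.8/10) − 10^(64.9/10)) = 10·log₁₀(2935000) = 64.7 dB SPL.

64.7 dB SPL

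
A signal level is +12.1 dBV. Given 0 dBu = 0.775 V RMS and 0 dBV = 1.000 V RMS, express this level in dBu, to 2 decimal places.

+14.31 dBu

The offset between the scales is 20·log₁₀(0.775/1.000) = −2.214 dB.
So dBu = +12.1 + 2.214 = +14.31 dBu.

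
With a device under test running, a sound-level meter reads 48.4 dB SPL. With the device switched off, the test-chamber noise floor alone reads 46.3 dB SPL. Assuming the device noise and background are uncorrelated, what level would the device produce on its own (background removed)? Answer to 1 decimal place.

44.2 dB SPL

Background correction is a power subtraction:
L_src = 10·log₁₀(10^(48.4/10) − 10^(46.3/10)) = 10·log₁₀(26530) = 44.2 dB SPL.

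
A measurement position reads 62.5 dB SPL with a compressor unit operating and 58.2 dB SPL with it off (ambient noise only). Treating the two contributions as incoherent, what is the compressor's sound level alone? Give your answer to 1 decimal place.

Remove the background by subtracting linear intensities:
L_src = 10·log₁₀(10^(62.5/10) − 10^(58.2/10)) = 10·log₁₀(1118000) = 60.5 dB SPL.

60.5 dB SPL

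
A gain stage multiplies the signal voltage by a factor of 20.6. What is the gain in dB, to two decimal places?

26.28 dB

Voltage is an amplitude quantity, so gain = 20·log₁₀(V_out/V_in).
20·log₁₀(20.6) = 26.28 dB.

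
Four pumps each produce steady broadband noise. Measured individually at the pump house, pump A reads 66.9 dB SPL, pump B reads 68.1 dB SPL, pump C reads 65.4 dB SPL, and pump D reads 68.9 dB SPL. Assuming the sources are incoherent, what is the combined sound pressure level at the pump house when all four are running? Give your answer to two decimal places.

Incoherent sources sum as intensities:
L_total = 10·log₁₀(10^(66.9/10) + 10^(68.1/10) + 10^(65.4/10) + 10^(68.9/10)) = 10·log₁₀(22580000) = 73.54 dB SPL.

73.54 dB SPL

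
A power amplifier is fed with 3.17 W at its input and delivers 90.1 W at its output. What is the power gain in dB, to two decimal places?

14.54 dB

Power is a power quantity, so gain = 10·log₁₀(P_out/P_in).
10·log₁₀(90.1/3.17) = 10·log₁₀(28.42) = 14.54 dB.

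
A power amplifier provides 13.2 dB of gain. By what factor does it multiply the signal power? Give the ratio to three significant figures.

Power ratio = 10^(dB/10).
10^(13.2/10) = 10^(1.320) = 20.9.

20.9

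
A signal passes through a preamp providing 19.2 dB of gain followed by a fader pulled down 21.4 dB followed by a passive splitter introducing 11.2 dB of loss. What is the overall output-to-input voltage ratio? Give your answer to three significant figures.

0.214

Net gain = 19.2 + (−21.4) + (−11.2) = -13.4 dB.
Voltage ratio = 10^(-13.4/20) = 0.214.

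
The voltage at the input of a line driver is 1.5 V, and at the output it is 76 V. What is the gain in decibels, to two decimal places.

34.09 dB

Voltage ratio → dB uses the 20·log₁₀ form:
20·log₁₀(76/1.5) = 20·log₁₀(50.67) = 34.09 dB.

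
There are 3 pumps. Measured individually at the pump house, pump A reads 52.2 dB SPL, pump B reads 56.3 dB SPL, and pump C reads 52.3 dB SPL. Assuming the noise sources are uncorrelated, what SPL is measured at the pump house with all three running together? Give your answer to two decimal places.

58.82 dB SPL

Incoherent sources sum as intensities:
L_total = 10·log₁₀(10^(52.2/10) + 10^(56.3/10) + 10^(52.3/10)) = 10·log₁₀(762400) = 58.82 dB SPL.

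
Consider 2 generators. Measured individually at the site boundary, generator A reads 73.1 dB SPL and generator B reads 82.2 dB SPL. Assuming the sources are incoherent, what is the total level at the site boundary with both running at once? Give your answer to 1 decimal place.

82.7 dB SPL

Add the sources as powers (linear), then convert back to dB:
L_total = 10·log₁₀(10^(73.1/10) + 10^(82.2/10)) = 10·log₁₀(186400000) = 82.7 dB SPL.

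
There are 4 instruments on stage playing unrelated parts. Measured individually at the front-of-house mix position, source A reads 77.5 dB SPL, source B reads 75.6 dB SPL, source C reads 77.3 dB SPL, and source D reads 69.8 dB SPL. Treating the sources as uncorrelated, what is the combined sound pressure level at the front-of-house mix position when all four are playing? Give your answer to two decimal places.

Incoherent sources sum as intensities:
L_total = 10·log₁₀(10^(77.5/10) + 10^(75.6/10) + 10^(77.3/10) + 10^(69.8/10)) = 10·log₁₀(155800000) = 81.93 dB SPL.

81.93 dB SPL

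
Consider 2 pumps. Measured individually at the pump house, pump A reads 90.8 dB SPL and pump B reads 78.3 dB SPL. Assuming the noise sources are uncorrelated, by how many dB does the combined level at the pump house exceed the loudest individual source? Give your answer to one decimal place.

0.2 dB

Uncorrelated sources add in intensity (power), not in dB.
L_total = 10·log₁₀(10^(90.8/10) + 10^(78.3/10)) = 91.04 dB SPL.
Excess over the loudest (90.8 dB): 91.04 − 90.8 = 0.2 dB.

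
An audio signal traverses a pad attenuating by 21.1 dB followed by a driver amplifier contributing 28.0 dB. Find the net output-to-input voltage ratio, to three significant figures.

2.21

Net gain = (−21.1) + 28.0 = 6.9 dB.
Voltage ratio = 10^(6.9/20) = 2.21.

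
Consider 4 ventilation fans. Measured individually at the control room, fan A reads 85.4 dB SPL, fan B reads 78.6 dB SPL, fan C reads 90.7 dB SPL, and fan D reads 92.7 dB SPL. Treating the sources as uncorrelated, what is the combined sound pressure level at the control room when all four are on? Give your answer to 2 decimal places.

95.39 dB SPL

Uncorrelated sources add in intensity (power), not in dB.
L_total = 10·log₁₀(10^(85.4/10) + 10^(78.6/10) + 10^(90.7/10) + 10^(92.7/10)) = 10·log₁₀(3456000000) = 95.39 dB SPL.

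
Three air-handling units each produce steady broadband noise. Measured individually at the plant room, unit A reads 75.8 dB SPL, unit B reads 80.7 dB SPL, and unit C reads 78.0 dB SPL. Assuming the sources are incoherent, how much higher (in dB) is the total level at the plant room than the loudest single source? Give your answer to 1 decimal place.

Uncorrelated sources add in intensity (power), not in dB.
L_total = 10·log₁₀(10^(75.8/10) + 10^(80.7/10) + 10^(78.0/10)) = 83.40 dB SPL.
Excess over the loudest (80.7 dB): 83.40 − 80.7 = 2.7 dB.

2.7 dB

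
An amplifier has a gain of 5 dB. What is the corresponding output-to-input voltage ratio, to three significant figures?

Voltage ratio = 10^(dB/20).
10^(5/20) = 10^(0.2500) = 1.78.

1.78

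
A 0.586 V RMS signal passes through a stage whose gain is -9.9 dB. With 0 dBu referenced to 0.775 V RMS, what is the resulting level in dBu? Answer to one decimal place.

Input level: 20·log₁₀(0.586/0.775) = -2.43 dBu.
Output: -2.43 − 9.9 = -12.3 dBu.

-12.3 dBu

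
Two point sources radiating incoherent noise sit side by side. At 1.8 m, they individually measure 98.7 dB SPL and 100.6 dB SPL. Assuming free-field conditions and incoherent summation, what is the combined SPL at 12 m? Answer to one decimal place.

Combined at 1.8 m: 10·log₁₀(10^(98.7/10)+10^(100.6/10)) = 102.76 dB SPL.
Then apply −20·log₁₀(12/1.8) = -16.48 dB → 86.3 dB SPL.

86.3 dB SPL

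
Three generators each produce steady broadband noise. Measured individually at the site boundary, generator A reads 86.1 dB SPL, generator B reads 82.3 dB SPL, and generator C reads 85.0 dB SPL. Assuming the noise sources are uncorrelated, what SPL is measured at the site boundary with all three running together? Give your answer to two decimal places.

Uncorrelated sources add in intensity (power), not in dB.
L_total = 10·log₁₀(10^(86.1/10) + 10^(82.3/10) + 10^(85.0/10)) = 10·log₁₀(893400000) = 89.51 dB SPL.

89.51 dB SPL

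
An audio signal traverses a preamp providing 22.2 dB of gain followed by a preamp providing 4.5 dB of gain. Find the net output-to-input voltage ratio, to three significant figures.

21.6

Net gain = 22.2 + 4.5 = 26.7 dB.
Voltage ratio = 10^(26.7/20) = 21.6.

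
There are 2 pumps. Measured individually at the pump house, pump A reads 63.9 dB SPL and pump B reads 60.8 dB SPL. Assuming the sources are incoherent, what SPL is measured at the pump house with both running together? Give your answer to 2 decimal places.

65.63 dB SPL

Uncorrelated sources add in intensity (power), not in dB.
L_total = 10·log₁₀(10^(63.9/10) + 10^(60.8/10)) = 10·log₁₀(3657000) = 65.63 dB SPL.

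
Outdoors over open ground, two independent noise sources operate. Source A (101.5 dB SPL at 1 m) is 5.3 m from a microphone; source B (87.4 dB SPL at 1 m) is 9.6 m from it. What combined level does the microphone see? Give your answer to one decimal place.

87.1 dB SPL

At the listener: L_A = 101.5 − 20·log₁₀(5.3) = 87.01 dB; L_B = 87.4 − 20·log₁₀(9.6) = 67.75 dB.
Combined: 10·log₁₀(10^(87.01/10)+10^(67.75/10)) = 87.1 dB SPL.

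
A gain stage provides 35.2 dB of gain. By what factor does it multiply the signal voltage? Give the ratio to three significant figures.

Voltage ratio = 10^(dB/20).
10^(35.2/20) = 10^(1.760) = 57.5.

57.5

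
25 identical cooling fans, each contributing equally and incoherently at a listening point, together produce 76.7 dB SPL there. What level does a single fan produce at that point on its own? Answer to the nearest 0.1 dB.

62.7 dB SPL

25 equal incoherent sources add 10·log₁₀(25) = 13.98 dB over one source.
L_one = 76.7 − 13.98 = 62.7 dB SPL.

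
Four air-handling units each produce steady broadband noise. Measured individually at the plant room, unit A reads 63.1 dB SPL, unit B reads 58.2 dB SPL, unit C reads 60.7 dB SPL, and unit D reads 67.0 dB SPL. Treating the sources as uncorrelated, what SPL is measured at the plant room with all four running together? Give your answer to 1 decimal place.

69.5 dB SPL

Uncorrelated sources add in intensity (power), not in dB.
L_total = 10·log₁₀(10^(63.1/10) + 10^(58.2/10) + 10^(60.7/10) + 10^(67.0/10)) = 10·log₁₀(8889000) = 69.5 dB SPL.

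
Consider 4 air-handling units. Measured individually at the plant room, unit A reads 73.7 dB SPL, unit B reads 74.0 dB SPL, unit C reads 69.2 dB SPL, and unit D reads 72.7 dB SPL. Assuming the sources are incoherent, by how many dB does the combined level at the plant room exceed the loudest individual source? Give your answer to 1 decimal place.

Incoherent sources sum as intensities:
L_total = 10·log₁₀(10^(73.7/10) + 10^(74.0/10) + 10^(69.2/10) + 10^(72.7/10)) = 78.78 dB SPL.
Excess over the loudest (74.0 dB): 78.78 − 74.0 = 4.8 dB.

4.8 dB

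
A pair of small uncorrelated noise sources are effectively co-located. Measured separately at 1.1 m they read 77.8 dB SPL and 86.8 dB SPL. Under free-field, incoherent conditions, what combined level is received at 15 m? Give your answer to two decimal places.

64.62 dB SPL

Combined at 1.1 m: 10·log₁₀(10^(77.8/10)+10^(86.8/10)) = 87.315 dB SPL.
Then apply −20·log₁₀(15/1.1) = -22.694 dB → 64.62 dB SPL.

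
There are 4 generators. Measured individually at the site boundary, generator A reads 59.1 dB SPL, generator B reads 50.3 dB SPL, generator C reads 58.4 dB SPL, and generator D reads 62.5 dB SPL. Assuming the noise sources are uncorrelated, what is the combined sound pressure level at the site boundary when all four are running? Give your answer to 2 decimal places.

Incoherent sources sum as intensities:
L_total = 10·log₁₀(10^(59.1/10) + 10^(50.3/10) + 10^(58.4/10) + 10^(62.5/10)) = 10·log₁₀(3390000) = 65.30 dB SPL.

65.30 dB SPL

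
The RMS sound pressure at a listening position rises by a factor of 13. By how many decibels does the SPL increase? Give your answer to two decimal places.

SPL change from a pressure ratio uses the 20·log₁₀ form:
20·log₁₀(13) = 22.28 dB.

22.28 dB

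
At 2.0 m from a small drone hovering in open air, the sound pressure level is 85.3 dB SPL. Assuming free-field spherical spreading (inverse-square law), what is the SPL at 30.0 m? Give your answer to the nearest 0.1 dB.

61.8 dB SPL

Free-field point source: level drops by 20·log₁₀ of the distance ratio.
ΔL = −20·log₁₀(30.0/2.0) = -23.52 dB, so L₂ = 85.3 + (-23.52) = 61.8 dB SPL.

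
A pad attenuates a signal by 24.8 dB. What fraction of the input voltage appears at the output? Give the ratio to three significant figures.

Voltage ratio = 10^(dB/20).
10^(-24.8/20) = 10^(-1.240) = 0.0575.

0.0575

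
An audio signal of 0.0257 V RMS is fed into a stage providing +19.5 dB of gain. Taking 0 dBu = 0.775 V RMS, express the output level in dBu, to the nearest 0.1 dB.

Input level: 20·log₁₀(0.0257/0.775) = -29.59 dBu.
Output: -29.59 + 19.5 = -10.1 dBu.

-10.1 dBu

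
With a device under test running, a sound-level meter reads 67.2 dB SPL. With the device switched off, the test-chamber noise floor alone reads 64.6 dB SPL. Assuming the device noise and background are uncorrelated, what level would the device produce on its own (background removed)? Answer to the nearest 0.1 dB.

63.7 dB SPL

Subtract intensities: L_src = 10·log₁₀(10^(L_total/10) − 10^(L_bg/10)).
L_src = 10·log₁₀(10^(67.2/10) − 10^(64.6/10)) = 10·log₁₀(2364000) = 63.7 dB SPL.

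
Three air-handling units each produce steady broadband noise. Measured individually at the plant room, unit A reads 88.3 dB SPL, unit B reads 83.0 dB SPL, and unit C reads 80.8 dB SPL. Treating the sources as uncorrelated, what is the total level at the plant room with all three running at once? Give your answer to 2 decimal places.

Uncorrelated sources add in intensity (power), not in dB.
L_total = 10·log₁₀(10^(88.3/10) + 10^(83.0/10) + 10^(80.8/10)) = 10·log₁₀(995800000) = 89.98 dB SPL.

89.98 dB SPL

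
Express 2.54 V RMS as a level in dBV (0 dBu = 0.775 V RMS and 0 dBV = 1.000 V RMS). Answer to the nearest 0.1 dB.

dBV = 20·log₁₀(V / 1.000 V).
20·log₁₀(2.54/1.000) = +8.1 dBV.

+8.1 dBV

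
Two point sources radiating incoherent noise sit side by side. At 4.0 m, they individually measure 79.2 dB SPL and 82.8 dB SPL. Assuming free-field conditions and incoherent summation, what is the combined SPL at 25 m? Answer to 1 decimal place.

Combined at 4.0 m: 10·log₁₀(10^(79.2/10)+10^(82.8/10)) = 84.37 dB SPL.
Then apply −20·log₁₀(25/4.0) = -15.92 dB → 68.5 dB SPL.

68.5 dB SPL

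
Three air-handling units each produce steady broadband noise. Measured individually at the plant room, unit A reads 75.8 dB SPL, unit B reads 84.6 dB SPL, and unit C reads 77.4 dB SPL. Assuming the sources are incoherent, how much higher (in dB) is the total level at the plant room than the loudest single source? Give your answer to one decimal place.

1.2 dB

Uncorrelated sources add in intensity (power), not in dB.
L_total = 10·log₁₀(10^(75.8/10) + 10^(84.6/10) + 10^(77.4/10)) = 85.81 dB SPL.
Excess over the loudest (84.6 dB): 85.81 − 84.6 = 1.2 dB.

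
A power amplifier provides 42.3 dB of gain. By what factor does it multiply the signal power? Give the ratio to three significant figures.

17000

Power ratio = 10^(dB/10).
10^(42.3/10) = 10^(4.230) = 17000.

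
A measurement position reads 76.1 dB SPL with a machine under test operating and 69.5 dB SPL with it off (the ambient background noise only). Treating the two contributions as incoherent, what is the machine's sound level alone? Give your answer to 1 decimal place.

75.0 dB SPL

Subtract intensities: L_src = 10·log₁₀(10^(L_total/10) − 10^(L_bg/10)).
L_src = 10·log₁₀(10^(76.1/10) − 10^(69.5/10)) = 10·log₁₀(31830000) = 75.0 dB SPL.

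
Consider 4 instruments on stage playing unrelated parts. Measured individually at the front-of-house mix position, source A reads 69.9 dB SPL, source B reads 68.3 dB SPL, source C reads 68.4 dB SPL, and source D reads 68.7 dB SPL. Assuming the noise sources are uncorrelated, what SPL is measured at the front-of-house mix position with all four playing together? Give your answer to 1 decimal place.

74.9 dB SPL

Add the sources as powers (linear), then convert back to dB:
L_total = 10·log₁₀(10^(69.9/10) + 10^(68.3/10) + 10^(68.4/10) + 10^(68.7/10)) = 10·log₁₀(30860000) = 74.9 dB SPL.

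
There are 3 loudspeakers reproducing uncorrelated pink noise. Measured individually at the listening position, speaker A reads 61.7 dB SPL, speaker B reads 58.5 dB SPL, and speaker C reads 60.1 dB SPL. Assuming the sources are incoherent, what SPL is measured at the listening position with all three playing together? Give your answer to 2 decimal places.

Add the sources as powers (linear), then convert back to dB:
L_total = 10·log₁₀(10^(61.7/10) + 10^(58.5/10) + 10^(60.1/10)) = 10·log₁₀(3210000) = 65.07 dB SPL.

65.07 dB SPL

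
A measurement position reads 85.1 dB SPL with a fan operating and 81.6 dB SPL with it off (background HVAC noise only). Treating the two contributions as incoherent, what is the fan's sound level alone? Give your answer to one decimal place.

82.5 dB SPL

Remove the background by subtracting linear intensities:
L_src = 10·log₁₀(10^(85.1/10) − 10^(81.6/10)) = 10·log₁₀(179000000) = 82.5 dB SPL.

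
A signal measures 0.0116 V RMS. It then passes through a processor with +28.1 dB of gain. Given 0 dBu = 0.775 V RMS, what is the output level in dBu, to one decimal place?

-8.4 dBu

Input level: 20·log₁₀(0.0116/0.775) = -36.50 dBu.
Output: -36.50 + 28.1 = -8.4 dBu.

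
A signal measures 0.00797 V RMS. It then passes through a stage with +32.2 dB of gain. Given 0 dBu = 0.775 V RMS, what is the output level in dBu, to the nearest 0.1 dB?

Input level: 20·log₁₀(0.00797/0.775) = -39.76 dBu.
Output: -39.76 + 32.2 = -7.6 dBu.

-7.6 dBu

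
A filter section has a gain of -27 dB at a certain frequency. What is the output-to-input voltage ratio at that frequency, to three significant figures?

Voltage ratio = 10^(dB/20).
10^(-27/20) = 10^(-1.350) = 0.0447.

0.0447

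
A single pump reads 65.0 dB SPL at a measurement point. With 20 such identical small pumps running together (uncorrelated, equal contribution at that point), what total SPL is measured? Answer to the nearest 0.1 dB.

20 equal incoherent sources raise the level by 10·log₁₀(20) = 13.01 dB.
L_total = 65.0 + 13.01 = 78.0 dB SPL.

78.0 dB SPL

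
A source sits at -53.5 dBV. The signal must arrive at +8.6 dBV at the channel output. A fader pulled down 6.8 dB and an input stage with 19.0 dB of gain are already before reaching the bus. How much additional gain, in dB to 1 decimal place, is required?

The required make-up gain is the shortfall in the dB sum.
G = +8.6 − (-53.5) + 6.8 − 19.0 = 49.9 dB.

49.9 dB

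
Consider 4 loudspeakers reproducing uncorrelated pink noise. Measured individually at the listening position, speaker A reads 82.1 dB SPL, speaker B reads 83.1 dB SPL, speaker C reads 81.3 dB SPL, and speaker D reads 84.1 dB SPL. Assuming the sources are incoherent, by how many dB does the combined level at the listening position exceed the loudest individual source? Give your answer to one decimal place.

Uncorrelated sources add in intensity (power), not in dB.
L_total = 10·log₁₀(10^(82.1/10) + 10^(83.1/10) + 10^(81.3/10) + 10^(84.1/10)) = 88.80 dB SPL.
Excess over the loudest (84.1 dB): 88.80 − 84.1 = 4.7 dB.

4.7 dB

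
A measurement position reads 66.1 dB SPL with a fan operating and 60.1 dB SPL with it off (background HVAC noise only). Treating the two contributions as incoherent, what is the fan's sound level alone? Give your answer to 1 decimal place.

64.8 dB SPL

Remove the background by subtracting linear intensities:
L_src = 10·log₁₀(10^(66.1/10) − 10^(60.1/10)) = 10·log₁₀(3051000) = 64.8 dB SPL.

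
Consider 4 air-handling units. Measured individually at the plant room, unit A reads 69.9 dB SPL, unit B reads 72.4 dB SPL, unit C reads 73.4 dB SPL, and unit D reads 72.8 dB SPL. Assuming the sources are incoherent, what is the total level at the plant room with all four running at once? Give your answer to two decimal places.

78.33 dB SPL

Add the sources as powers (linear), then convert back to dB:
L_total = 10·log₁₀(10^(69.9/10) + 10^(72.4/10) + 10^(73.4/10) + 10^(72.8/10)) = 10·log₁₀(68080000) = 78.33 dB SPL.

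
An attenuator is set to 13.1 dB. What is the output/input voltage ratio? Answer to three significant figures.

0.221

Voltage ratio = 10^(dB/20).
10^(-13.1/20) = 10^(-0.6550) = 0.221.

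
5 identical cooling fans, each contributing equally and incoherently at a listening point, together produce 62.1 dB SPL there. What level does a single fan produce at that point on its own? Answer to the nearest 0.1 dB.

5 equal incoherent sources add 10·log₁₀(5) = 6.99 dB over one source.
L_one = 62.1 − 6.99 = 55.1 dB SPL.

55.1 dB SPL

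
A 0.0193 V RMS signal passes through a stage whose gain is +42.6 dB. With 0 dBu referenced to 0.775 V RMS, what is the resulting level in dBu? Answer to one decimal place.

Input level: 20·log₁₀(0.0193/0.775) = -32.07 dBu.
Output: -32.07 + 42.6 = +10.5 dBu.

+10.5 dBu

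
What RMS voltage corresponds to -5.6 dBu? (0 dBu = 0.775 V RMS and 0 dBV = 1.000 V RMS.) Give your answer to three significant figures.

0.407 V

V = 0.775 V × 10^(-5.6/20).
= 0.775 × 0.5248 = 0.407 V.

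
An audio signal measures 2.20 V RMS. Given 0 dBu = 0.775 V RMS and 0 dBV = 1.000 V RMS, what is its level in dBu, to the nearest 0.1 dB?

dBu = 20·log₁₀(V / 0.775 V).
20·log₁₀(2.20/0.775) = +9.1 dBu.

+9.1 dBu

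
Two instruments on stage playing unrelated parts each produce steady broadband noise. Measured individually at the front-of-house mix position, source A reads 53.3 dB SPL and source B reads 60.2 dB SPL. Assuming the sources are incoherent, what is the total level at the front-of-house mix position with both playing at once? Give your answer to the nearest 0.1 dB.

61.0 dB SPL

Incoherent sources sum as intensities:
L_total = 10·log₁₀(10^(53.3/10) + 10^(60.2/10)) = 10·log₁₀(1261000) = 61.0 dB SPL.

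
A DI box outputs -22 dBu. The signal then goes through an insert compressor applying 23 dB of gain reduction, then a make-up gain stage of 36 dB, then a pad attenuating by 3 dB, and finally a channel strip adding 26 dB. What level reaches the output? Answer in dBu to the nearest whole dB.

Cascaded gains and losses add directly in dB.
-22 − 23 + 36 − 3 + 26 = +14 dBu.

+14 dBu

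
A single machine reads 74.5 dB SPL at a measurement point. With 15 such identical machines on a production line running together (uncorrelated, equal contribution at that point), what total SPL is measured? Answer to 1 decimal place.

86.3 dB SPL

15 equal incoherent sources raise the level by 10·log₁₀(15) = 11.76 dB.
L_total = 74.5 + 11.76 = 86.3 dB SPL.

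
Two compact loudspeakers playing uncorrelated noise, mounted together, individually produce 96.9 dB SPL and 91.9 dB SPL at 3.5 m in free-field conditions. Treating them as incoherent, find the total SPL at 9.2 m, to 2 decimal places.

Combined at 3.5 m: 10·log₁₀(10^(96.9/10)+10^(91.9/10)) = 98.093 dB SPL.
Then apply −20·log₁₀(9.2/3.5) = -8.394 dB → 89.70 dB SPL.

89.70 dB SPL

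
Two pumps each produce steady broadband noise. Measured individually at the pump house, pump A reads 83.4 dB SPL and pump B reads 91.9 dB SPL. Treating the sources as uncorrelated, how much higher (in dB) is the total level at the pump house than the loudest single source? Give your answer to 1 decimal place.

Uncorrelated sources add in intensity (power), not in dB.
L_total = 10·log₁₀(10^(83.4/10) + 10^(91.9/10)) = 92.47 dB SPL.
Excess over the loudest (91.9 dB): 92.47 − 91.9 = 0.6 dB.

0.6 dB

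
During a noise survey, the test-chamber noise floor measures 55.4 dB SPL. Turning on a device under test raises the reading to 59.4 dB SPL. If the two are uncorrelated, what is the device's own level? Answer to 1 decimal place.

57.2 dB SPL

Remove the background by subtracting linear intensities:
L_src = 10·log₁₀(10^(59.4/10) − 10^(55.4/10)) = 10·log₁₀(524200) = 57.2 dB SPL.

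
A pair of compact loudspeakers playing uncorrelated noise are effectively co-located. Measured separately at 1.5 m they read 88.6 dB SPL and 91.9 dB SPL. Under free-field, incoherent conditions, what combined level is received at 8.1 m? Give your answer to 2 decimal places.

Combined at 1.5 m: 10·log₁₀(10^(88.6/10)+10^(91.9/10)) = 93.566 dB SPL.
Then apply −20·log₁₀(8.1/1.5) = -14.648 dB → 78.92 dB SPL.

78.92 dB SPL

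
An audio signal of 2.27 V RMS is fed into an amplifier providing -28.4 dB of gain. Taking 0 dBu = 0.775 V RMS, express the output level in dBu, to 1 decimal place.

Input level: 20·log₁₀(2.27/0.775) = 9.33 dBu.
Output: 9.33 − 28.4 = -19.1 dBu.

-19.1 dBu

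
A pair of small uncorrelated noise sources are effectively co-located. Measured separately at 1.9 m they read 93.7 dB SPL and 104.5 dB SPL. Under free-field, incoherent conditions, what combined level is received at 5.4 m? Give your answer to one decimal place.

95.8 dB SPL

Combined at 1.9 m: 10·log₁₀(10^(93.7/10)+10^(104.5/10)) = 104.85 dB SPL.
Then apply −20·log₁₀(5.4/1.9) = -9.07 dB → 95.8 dB SPL.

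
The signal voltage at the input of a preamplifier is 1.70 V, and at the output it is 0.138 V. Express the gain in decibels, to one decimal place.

-21.8 dB

Voltage ratio → dB uses the 20·log₁₀ form:
20·log₁₀(0.138/1.70) = 20·log₁₀(0.08118) = -21.8 dB.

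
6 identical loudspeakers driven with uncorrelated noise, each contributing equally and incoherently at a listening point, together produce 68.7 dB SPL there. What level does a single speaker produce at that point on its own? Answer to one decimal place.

60.9 dB SPL

6 equal incoherent sources add 10·log₁₀(6) = 7.78 dB over one source.
L_one = 68.7 − 7.78 = 60.9 dB SPL.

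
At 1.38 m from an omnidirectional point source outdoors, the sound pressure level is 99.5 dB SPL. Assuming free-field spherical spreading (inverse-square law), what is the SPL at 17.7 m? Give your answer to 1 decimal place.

For a point source in a free field, ΔL = −20·log₁₀(d₂/d₁).
ΔL = −20·log₁₀(17.7/1.38) = -22.16 dB, so L₂ = 99.5 + (-22.16) = 77.3 dB SPL.

77.3 dB SPL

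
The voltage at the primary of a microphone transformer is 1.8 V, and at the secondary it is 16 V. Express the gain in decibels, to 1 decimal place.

19.0 dB

Voltage is an amplitude quantity, so gain = 20·log₁₀(V_out/V_in).
20·log₁₀(16/1.8) = 20·log₁₀(8.889) = 19.0 dB.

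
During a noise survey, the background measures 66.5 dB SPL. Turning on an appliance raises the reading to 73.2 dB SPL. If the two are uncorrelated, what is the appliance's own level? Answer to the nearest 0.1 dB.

Remove the background by subtracting linear intensities:
L_src = 10·log₁₀(10^(73.2/10) − 10^(66.5/10)) = 10·log₁₀(16430000) = 72.2 dB SPL.

72.2 dB SPL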